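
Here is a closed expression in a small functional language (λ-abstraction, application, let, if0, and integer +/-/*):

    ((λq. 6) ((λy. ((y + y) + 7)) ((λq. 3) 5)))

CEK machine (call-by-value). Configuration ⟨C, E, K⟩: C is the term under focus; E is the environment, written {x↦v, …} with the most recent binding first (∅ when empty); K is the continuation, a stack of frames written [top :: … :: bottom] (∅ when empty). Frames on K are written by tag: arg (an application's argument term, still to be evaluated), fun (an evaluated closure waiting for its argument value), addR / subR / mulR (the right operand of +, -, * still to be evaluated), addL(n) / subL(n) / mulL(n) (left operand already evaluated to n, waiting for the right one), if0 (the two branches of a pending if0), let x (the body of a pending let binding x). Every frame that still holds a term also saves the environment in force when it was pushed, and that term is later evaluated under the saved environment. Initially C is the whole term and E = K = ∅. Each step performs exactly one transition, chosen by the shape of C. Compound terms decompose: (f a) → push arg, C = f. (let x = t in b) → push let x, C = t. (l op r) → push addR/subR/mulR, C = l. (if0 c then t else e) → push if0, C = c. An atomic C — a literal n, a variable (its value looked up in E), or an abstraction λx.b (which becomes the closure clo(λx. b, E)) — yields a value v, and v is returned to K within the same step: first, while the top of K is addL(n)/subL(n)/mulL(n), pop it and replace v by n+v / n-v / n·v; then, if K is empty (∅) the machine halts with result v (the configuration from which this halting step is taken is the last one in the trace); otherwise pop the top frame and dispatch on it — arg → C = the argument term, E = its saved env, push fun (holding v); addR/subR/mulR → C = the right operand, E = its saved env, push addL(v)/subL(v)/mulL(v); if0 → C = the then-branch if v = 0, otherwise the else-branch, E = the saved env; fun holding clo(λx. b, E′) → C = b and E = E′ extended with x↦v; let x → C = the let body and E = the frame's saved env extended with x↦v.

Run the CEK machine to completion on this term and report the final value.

[0] <C=((λq. 6) ((λy. ((y + y) + 7)) ((λq. 3) 5))), E=∅, K=∅>
[1] <C=(λq. 6), E=∅, K=[arg]>
[2] <C=((λy. ((y + y) + 7)) ((λq. 3) 5)), E=∅, K=[fun]>
[3] <C=(λy. ((y + y) + 7)), E=∅, K=[arg :: fun]>
[4] <C=((λq. 3) 5), E=∅, K=[fun :: fun]>
[5] <C=(λq. 3), E=∅, K=[arg :: fun :: fun]>
[6] <C=5, E=∅, K=[fun :: fun :: fun]>
[7] <C=3, E={q↦5}, K=[fun :: fun]>
[8] <C=((y + y) + 7), E={y↦3}, K=[fun]>
[9] <C=(y + y), E={y↦3}, K=[addR :: fun]>
[10] <C=y, E={y↦3}, K=[addR :: addR :: fun]>
[11] <C=y, E={y↦3}, K=[addL(3) :: addR :: fun]>
[12] <C=7, E={y↦3}, K=[addL(6) :: fun]>
[13] <C=6, E={q↦13}, K=∅>
→ final value 6

Answer: 6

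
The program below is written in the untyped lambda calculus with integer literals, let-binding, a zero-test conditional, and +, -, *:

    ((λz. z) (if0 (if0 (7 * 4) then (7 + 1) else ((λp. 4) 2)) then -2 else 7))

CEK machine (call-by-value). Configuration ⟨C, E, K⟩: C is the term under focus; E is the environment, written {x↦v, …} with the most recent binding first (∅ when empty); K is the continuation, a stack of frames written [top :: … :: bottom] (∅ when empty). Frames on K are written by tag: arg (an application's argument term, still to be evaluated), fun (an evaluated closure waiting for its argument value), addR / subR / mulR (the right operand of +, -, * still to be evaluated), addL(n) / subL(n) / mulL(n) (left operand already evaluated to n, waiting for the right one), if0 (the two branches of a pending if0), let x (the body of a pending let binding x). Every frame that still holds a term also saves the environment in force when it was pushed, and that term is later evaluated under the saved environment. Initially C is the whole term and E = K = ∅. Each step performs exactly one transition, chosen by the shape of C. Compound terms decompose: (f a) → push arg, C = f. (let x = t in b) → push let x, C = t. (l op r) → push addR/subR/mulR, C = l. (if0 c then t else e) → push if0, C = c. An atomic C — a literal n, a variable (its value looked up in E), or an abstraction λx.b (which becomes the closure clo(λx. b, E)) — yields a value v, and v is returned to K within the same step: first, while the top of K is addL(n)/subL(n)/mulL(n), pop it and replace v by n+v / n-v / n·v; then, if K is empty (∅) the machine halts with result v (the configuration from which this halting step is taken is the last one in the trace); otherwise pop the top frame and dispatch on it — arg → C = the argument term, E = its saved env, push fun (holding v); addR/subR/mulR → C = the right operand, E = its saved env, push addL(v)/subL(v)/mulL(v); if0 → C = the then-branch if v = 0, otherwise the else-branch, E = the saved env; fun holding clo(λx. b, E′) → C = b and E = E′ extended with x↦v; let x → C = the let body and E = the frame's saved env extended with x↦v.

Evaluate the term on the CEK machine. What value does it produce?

Answer: 7

Machine steps:
0. ⟨C=((λz. z) (if0 (if0 (7 * 4) then (7 + 1) else ((λp. 4) 2)) then -2 else 7)); E=∅; K=∅⟩
1. ⟨C=(λz. z); E=∅; K=[arg]⟩
2. ⟨C=(if0 (if0 (7 * 4) then (7 + 1) else ((λp. 4) 2)) then -2 else 7); E=∅; K=[fun]⟩
3. ⟨C=(if0 (7 * 4) then (7 + 1) else ((λp. 4) 2)); E=∅; K=[if0 :: fun]⟩
4. ⟨C=(7 * 4); E=∅; K=[if0 :: if0 :: fun]⟩
5. ⟨C=7; E=∅; K=[mulR :: if0 :: if0 :: fun]⟩
6. ⟨C=4; E=∅; K=[mulL(7) :: if0 :: if0 :: fun]⟩
7. ⟨C=((λp. 4) 2); E=∅; K=[if0 :: fun]⟩
8. ⟨C=(λp. 4); E=∅; K=[arg :: if0 :: fun]⟩
9. ⟨C=2; E=∅; K=[fun :: if0 :: fun]⟩
10. ⟨C=4; E={p↦2}; K=[if0 :: fun]⟩
11. ⟨C=7; E=∅; K=[fun]⟩
12. ⟨C=z; E={z↦7}; K=∅⟩
→ final value 7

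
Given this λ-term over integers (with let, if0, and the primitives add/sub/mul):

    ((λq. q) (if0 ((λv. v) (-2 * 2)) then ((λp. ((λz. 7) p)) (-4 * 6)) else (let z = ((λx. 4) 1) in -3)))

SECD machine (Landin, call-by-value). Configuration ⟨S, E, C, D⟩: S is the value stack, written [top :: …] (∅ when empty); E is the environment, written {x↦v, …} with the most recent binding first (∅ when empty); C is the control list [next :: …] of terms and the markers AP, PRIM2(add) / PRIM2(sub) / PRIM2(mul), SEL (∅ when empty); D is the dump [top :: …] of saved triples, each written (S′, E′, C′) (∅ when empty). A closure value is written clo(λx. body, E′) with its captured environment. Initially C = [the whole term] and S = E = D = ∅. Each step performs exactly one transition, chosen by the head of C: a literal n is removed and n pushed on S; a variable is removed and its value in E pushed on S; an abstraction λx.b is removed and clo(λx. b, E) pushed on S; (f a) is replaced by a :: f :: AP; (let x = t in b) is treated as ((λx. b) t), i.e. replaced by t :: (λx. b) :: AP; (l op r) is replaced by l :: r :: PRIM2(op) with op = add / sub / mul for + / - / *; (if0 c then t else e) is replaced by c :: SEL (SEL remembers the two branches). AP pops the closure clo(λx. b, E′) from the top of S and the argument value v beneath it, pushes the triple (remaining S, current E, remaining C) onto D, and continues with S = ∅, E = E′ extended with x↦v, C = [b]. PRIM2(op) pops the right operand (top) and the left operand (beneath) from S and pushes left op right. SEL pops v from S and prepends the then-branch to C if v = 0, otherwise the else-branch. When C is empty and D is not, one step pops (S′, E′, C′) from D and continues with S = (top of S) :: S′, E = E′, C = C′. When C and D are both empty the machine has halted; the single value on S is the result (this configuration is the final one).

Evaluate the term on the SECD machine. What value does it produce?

Answer: -3

Execution trace:
t=0: <S=∅, E=∅, C=[((λq. q) (if0 ((λv. v) (-2 * 2)) then ((λp. ((λz. 7) p)) (-4 * 6)) else (let z = ((λx. 4) 1) in -3)))], D=∅>
t=1: <S=∅, E=∅, C=[(if0 ((λv. v) (-2 * 2)) then ((λp. ((λz. 7) p)) (-4 * 6)) else (let z = ((λx. 4) 1) in -3)) :: (λq. q) :: AP], D=∅>
t=2: <S=∅, E=∅, C=[((λv. v) (-2 * 2)) :: SEL :: (λq. q) :: AP], D=∅>
t=3: <S=∅, E=∅, C=[(-2 * 2) :: (λv. v) :: AP :: SEL :: (λq. q) :: AP], D=∅>
t=4: <S=∅, E=∅, C=[-2 :: 2 :: PRIM2(mul) :: (λv. v) :: AP :: SEL :: (λq. q) :: AP], D=∅>
t=5: <S=[-2], E=∅, C=[2 :: PRIM2(mul) :: (λv. v) :: AP :: SEL :: (λq. q) :: AP], D=∅>
t=6: <S=[2 :: -2], E=∅, C=[PRIM2(mul) :: (λv. v) :: AP :: SEL :: (λq. q) :: AP], D=∅>
t=7: <S=[-4], E=∅, C=[(λv. v) :: AP :: SEL :: (λq. q) :: AP], D=∅>
t=8: <S=[clo(λv. v, ∅) :: -4], E=∅, C=[AP :: SEL :: (λq. q) :: AP], D=∅>
t=9: <S=∅, E={v↦-4}, C=[v], D=[(∅, ∅, [SEL :: (λq. q) :: AP])]>
t=10: <S=[-4], E={v↦-4}, C=∅, D=[(∅, ∅, [SEL :: (λq. q) :: AP])]>
t=11: <S=[-4], E=∅, C=[SEL :: (λq. q) :: AP], D=∅>
t=12: <S=∅, E=∅, C=[(let z = ((λx. 4) 1) in -3) :: (λq. q) :: AP], D=∅>
t=13: <S=∅, E=∅, C=[((λx. 4) 1) :: (λz. -3) :: AP :: (λq. q) :: AP], D=∅>
t=14: <S=∅, E=∅, C=[1 :: (λx. 4) :: AP :: (λz. -3) :: AP :: (λq. q) :: AP], D=∅>
t=15: <S=[1], E=∅, C=[(λx. 4) :: AP :: (λz. -3) :: AP :: (λq. q) :: AP], D=∅>
t=16: <S=[clo(λx. 4, ∅) :: 1], E=∅, C=[AP :: (λz. -3) :: AP :: (λq. q) :: AP], D=∅>
t=17: <S=∅, E={x↦1}, C=[4], D=[(∅, ∅, [(λz. -3) :: AP :: (λq. q) :: AP])]>
t=18: <S=[4], E={x↦1}, C=∅, D=[(∅, ∅, [(λz. -3) :: AP :: (λq. q) :: AP])]>
t=19: <S=[4], E=∅, C=[(λz. -3) :: AP :: (λq. q) :: AP], D=∅>
t=20: <S=[clo(λz. -3, ∅) :: 4], E=∅, C=[AP :: (λq. q) :: AP], D=∅>
t=21: <S=∅, E={z↦4}, C=[-3], D=[(∅, ∅, [(λq. q) :: AP])]>
t=22: <S=[-3], E={z↦4}, C=∅, D=[(∅, ∅, [(λq. q) :: AP])]>
t=23: <S=[-3], E=∅, C=[(λq. q) :: AP], D=∅>
t=24: <S=[clo(λq. q, ∅) :: -3], E=∅, C=[AP], D=∅>
t=25: <S=∅, E={q↦-3}, C=[q], D=[(∅, ∅, ∅)]>
t=26: <S=[-3], E={q↦-3}, C=∅, D=[(∅, ∅, ∅)]>
t=27: <S=[-3], E=∅, C=∅, D=∅>
→ final value -3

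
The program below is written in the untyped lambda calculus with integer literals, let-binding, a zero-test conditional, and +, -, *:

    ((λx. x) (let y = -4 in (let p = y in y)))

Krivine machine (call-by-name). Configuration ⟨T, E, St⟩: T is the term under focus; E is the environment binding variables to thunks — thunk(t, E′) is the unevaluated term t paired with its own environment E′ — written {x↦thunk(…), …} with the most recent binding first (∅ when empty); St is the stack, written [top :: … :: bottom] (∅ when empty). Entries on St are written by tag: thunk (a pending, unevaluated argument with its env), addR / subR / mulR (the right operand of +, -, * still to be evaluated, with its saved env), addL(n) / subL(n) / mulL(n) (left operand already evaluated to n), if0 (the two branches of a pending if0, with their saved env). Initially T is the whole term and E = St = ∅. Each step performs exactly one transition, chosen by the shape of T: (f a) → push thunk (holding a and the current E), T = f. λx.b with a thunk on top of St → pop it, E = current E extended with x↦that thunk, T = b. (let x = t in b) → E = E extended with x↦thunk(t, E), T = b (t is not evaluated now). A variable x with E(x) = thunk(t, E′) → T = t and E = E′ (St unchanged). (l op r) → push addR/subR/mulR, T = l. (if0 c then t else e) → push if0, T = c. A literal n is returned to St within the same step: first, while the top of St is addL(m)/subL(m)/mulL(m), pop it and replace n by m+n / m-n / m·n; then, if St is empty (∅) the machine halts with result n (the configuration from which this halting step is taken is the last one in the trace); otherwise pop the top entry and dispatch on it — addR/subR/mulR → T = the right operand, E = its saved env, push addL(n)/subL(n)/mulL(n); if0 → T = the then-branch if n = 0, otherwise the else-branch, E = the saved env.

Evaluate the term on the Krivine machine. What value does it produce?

[0] ⟨T=((λx. x) (let y = -4 in (let p = y in y))); E=∅; St=∅⟩
[1] ⟨T=(λx. x); E=∅; St=[thunk]⟩
[2] ⟨T=x; E={x↦thunk((let y = -4 in (let p = y in y)), ∅)}; St=∅⟩
[3] ⟨T=(let y = -4 in (let p = y in y)); E=∅; St=∅⟩
[4] ⟨T=(let p = y in y); E={y↦thunk(-4, ∅)}; St=∅⟩
[5] ⟨T=y; E={p↦thunk(y, {y↦thunk(-4, ∅)}), y↦thunk(-4, ∅)}; St=∅⟩
[6] ⟨T=-4; E=∅; St=∅⟩
→ final value -4

Answer: -4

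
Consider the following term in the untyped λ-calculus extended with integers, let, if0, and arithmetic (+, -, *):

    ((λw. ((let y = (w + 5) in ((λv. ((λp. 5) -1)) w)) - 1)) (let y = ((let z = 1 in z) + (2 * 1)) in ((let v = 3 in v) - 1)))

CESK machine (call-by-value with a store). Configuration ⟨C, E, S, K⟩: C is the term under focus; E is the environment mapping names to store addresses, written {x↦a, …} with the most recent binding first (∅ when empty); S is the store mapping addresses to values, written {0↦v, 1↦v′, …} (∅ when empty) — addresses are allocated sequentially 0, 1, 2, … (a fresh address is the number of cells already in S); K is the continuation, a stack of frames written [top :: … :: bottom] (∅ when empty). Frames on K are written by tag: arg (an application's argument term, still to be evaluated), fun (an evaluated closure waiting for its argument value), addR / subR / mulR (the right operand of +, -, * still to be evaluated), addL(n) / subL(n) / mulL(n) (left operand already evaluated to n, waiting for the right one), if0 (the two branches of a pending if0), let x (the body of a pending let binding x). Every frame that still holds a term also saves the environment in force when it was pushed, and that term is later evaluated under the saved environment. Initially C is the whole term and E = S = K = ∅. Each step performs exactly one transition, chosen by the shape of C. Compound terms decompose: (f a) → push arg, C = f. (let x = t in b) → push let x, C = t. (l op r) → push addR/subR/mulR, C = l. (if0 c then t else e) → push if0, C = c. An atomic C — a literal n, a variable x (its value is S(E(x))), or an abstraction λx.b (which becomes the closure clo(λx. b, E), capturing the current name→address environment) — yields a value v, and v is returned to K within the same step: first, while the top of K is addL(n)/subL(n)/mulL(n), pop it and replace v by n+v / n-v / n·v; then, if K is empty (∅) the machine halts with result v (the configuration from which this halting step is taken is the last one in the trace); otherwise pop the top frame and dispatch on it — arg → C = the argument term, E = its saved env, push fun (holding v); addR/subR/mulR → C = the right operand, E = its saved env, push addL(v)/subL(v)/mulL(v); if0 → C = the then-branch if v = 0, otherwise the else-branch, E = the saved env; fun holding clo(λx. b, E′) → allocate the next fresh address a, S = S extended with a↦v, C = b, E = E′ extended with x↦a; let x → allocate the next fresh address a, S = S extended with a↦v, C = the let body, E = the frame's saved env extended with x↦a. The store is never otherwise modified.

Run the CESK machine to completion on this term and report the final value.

Answer: 4

Execution trace:
step 0: ⟨C=((λw. ((let y = (w + 5) in ((λv. ((λp. 5) -1)) w)) - 1)) (let y = ((let z = 1 in z) + (2 * 1)) in ((let v = 3 in v) - 1))); E=∅; S=∅; K=∅⟩
step 1: ⟨C=(λw. ((let y = (w + 5) in ((λv. ((λp. 5) -1)) w)) - 1)); E=∅; S=∅; K=[arg]⟩
step 2: ⟨C=(let y = ((let z = 1 in z) + (2 * 1)) in ((let v = 3 in v) - 1)); E=∅; S=∅; K=[fun]⟩
step 3: ⟨C=((let z = 1 in z) + (2 * 1)); E=∅; S=∅; K=[let y :: fun]⟩
step 4: ⟨C=(let z = 1 in z); E=∅; S=∅; K=[addR :: let y :: fun]⟩
step 5: ⟨C=1; E=∅; S=∅; K=[let z :: addR :: let y :: fun]⟩
step 6: ⟨C=z; E={z↦0}; S={0↦1}; K=[addR :: let y :: fun]⟩
step 7: ⟨C=(2 * 1); E=∅; S={0↦1}; K=[addL(1) :: let y :: fun]⟩
step 8: ⟨C=2; E=∅; S={0↦1}; K=[mulR :: addL(1) :: let y :: fun]⟩
step 9: ⟨C=1; E=∅; S={0↦1}; K=[mulL(2) :: addL(1) :: let y :: fun]⟩
step 10: ⟨C=((let v = 3 in v) - 1); E={y↦1}; S={0↦1, 1↦3}; K=[fun]⟩
step 11: ⟨C=(let v = 3 in v); E={y↦1}; S={0↦1, 1↦3}; K=[subR :: fun]⟩
step 12: ⟨C=3; E={y↦1}; S={0↦1, 1↦3}; K=[let v :: subR :: fun]⟩
step 13: ⟨C=v; E={v↦2, y↦1}; S={0↦1, 1↦3, 2↦3}; K=[subR :: fun]⟩
step 14: ⟨C=1; E={y↦1}; S={0↦1, 1↦3, 2↦3}; K=[subL(3) :: fun]⟩
step 15: ⟨C=((let y = (w + 5) in ((λv. ((λp. 5) -1)) w)) - 1); E={w↦3}; S={0↦1, 1↦3, 2↦3, 3↦2}; K=∅⟩
step 16: ⟨C=(let y = (w + 5) in ((λv. ((λp. 5) -1)) w)); E={w↦3}; S={0↦1, 1↦3, 2↦3, 3↦2}; K=[subR]⟩
step 17: ⟨C=(w + 5); E={w↦3}; S={0↦1, 1↦3, 2↦3, 3↦2}; K=[let y :: subR]⟩
step 18: ⟨C=w; E={w↦3}; S={0↦1, 1↦3, 2↦3, 3↦2}; K=[addR :: let y :: subR]⟩
step 19: ⟨C=5; E={w↦3}; S={0↦1, 1↦3, 2↦3, 3↦2}; K=[addL(2) :: let y :: subR]⟩
step 20: ⟨C=((λv. ((λp. 5) -1)) w); E={y↦4, w↦3}; S={0↦1, 1↦3, 2↦3, 3↦2, 4↦7}; K=[subR]⟩
step 21: ⟨C=(λv. ((λp. 5) -1)); E={y↦4, w↦3}; S={0↦1, 1↦3, 2↦3, 3↦2, 4↦7}; K=[arg :: subR]⟩
step 22: ⟨C=w; E={y↦4, w↦3}; S={0↦1, 1↦3, 2↦3, 3↦2, 4↦7}; K=[fun :: subR]⟩
step 23: ⟨C=((λp. 5) -1); E={v↦5, y↦4, w↦3}; S={0↦1, 1↦3, 2↦3, 3↦2, 4↦7, 5↦2}; K=[subR]⟩
step 24: ⟨C=(λp. 5); E={v↦5, y↦4, w↦3}; S={0↦1, 1↦3, 2↦3, 3↦2, 4↦7, 5↦2}; K=[arg :: subR]⟩
step 25: ⟨C=-1; E={v↦5, y↦4, w↦3}; S={0↦1, 1↦3, 2↦3, 3↦2, 4↦7, 5↦2}; K=[fun :: subR]⟩
step 26: ⟨C=5; E={p↦6, v↦5, y↦4, w↦3}; S={0↦1, 1↦3, 2↦3, 3↦2, 4↦7, 5↦2, 6↦-1}; K=[subR]⟩
step 27: ⟨C=1; E={w↦3}; S={0↦1, 1↦3, 2↦3, 3↦2, 4↦7, 5↦2, 6↦-1}; K=[subL(5)]⟩
→ final value 4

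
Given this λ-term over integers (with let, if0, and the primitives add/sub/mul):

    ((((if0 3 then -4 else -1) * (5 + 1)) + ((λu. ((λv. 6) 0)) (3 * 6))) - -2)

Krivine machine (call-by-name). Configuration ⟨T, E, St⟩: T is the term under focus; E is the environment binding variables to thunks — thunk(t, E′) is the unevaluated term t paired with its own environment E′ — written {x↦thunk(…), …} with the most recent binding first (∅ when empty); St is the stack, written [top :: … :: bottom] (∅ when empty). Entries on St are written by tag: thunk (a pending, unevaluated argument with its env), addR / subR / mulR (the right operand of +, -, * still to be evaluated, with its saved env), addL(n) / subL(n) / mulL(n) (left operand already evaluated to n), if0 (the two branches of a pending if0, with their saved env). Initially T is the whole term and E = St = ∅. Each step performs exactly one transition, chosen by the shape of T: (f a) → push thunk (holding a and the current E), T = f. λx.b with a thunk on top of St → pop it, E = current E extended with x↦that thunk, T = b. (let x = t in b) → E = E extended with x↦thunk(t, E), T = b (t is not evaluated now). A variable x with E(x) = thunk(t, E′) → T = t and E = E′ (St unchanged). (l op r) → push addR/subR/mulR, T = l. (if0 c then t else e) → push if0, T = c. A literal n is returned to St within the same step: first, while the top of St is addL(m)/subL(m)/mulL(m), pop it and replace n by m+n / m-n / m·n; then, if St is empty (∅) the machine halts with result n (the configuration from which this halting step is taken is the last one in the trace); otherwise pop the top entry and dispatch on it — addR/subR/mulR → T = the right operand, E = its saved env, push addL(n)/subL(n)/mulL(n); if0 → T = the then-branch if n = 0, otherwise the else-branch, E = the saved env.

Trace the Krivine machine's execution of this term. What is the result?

t=0: <T=((((if0 3 then -4 else -1) * (5 + 1)) + ((λu. ((λv. 6) 0)) (3 * 6))) - -2), E=∅, St=∅>
t=1: <T=(((if0 3 then -4 else -1) * (5 + 1)) + ((λu. ((λv. 6) 0)) (3 * 6))), E=∅, St=[subR]>
t=2: <T=((if0 3 then -4 else -1) * (5 + 1)), E=∅, St=[addR :: subR]>
t=3: <T=(if0 3 then -4 else -1), E=∅, St=[mulR :: addR :: subR]>
t=4: <T=3, E=∅, St=[if0 :: mulR :: addR :: subR]>
t=5: <T=-1, E=∅, St=[mulR :: addR :: subR]>
t=6: <T=(5 + 1), E=∅, St=[mulL(-1) :: addR :: subR]>
t=7: <T=5, E=∅, St=[addR :: mulL(-1) :: addR :: subR]>
t=8: <T=1, E=∅, St=[addL(5) :: mulL(-1) :: addR :: subR]>
t=9: <T=((λu. ((λv. 6) 0)) (3 * 6)), E=∅, St=[addL(-6) :: subR]>
t=10: <T=(λu. ((λv. 6) 0)), E=∅, St=[thunk :: addL(-6) :: subR]>
t=11: <T=((λv. 6) 0), E={u↦thunk((3 * 6), ∅)}, St=[addL(-6) :: subR]>
t=12: <T=(λv. 6), E={u↦thunk((3 * 6), ∅)}, St=[thunk :: addL(-6) :: subR]>
t=13: <T=6, E={v↦thunk(0, {u↦thunk((3 * 6), ∅)}), u↦thunk((3 * 6), ∅)}, St=[addL(-6) :: subR]>
t=14: <T=-2, E=∅, St=[subL(0)]>
→ final value 2

Answer: 2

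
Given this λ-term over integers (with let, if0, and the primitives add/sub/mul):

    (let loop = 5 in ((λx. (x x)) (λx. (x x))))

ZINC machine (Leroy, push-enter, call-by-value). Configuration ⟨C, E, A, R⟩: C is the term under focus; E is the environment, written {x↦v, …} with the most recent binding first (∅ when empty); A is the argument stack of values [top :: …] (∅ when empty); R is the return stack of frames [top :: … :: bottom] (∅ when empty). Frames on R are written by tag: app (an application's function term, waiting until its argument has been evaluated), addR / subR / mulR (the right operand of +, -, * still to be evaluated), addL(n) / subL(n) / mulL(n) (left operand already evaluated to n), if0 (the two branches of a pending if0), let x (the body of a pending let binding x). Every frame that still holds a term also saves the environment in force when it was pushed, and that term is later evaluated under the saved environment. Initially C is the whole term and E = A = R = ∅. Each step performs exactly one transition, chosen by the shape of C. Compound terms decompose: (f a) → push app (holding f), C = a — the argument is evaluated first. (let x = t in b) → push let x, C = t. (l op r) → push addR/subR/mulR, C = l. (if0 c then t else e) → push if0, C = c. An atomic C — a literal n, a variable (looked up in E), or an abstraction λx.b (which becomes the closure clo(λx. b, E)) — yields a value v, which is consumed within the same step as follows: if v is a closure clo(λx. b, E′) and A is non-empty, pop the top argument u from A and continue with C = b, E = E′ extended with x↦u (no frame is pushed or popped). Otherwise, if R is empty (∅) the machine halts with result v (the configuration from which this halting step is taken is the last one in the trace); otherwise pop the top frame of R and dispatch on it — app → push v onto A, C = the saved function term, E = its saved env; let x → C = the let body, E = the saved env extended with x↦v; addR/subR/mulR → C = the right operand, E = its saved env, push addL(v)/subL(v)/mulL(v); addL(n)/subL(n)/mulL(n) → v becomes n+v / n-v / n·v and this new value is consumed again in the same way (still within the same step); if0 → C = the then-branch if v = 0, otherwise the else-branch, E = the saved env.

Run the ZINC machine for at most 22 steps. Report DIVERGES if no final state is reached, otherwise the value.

[0] ⟨C=(let loop = 5 in ((λx. (x x)) (λx. (x x)))); E=∅; A=∅; R=∅⟩
[1] ⟨C=5; E=∅; A=∅; R=[let loop]⟩
[2] ⟨C=((λx. (x x)) (λx. (x x))); E={loop↦5}; A=∅; R=∅⟩
[3] ⟨C=(λx. (x x)); E={loop↦5}; A=∅; R=[app]⟩
[4] ⟨C=(λx. (x x)); E={loop↦5}; A=[clo(λx. (x x), {loop↦5})]; R=∅⟩
[5] ⟨C=(x x); E={x↦clo(λx. (x x), {loop↦5}), loop↦5}; A=∅; R=∅⟩
[6] ⟨C=x; E={x↦clo(λx. (x x), {loop↦5}), loop↦5}; A=∅; R=[app]⟩
[7] ⟨C=x; E={x↦clo(λx. (x x), {loop↦5}), loop↦5}; A=[clo(λx. (x x), {loop↦5})]; R=∅⟩
… configuration repeats with period 3 (steps 5–7 recur indefinitely) …

Answer: DIVERGES (no final state within 22 steps)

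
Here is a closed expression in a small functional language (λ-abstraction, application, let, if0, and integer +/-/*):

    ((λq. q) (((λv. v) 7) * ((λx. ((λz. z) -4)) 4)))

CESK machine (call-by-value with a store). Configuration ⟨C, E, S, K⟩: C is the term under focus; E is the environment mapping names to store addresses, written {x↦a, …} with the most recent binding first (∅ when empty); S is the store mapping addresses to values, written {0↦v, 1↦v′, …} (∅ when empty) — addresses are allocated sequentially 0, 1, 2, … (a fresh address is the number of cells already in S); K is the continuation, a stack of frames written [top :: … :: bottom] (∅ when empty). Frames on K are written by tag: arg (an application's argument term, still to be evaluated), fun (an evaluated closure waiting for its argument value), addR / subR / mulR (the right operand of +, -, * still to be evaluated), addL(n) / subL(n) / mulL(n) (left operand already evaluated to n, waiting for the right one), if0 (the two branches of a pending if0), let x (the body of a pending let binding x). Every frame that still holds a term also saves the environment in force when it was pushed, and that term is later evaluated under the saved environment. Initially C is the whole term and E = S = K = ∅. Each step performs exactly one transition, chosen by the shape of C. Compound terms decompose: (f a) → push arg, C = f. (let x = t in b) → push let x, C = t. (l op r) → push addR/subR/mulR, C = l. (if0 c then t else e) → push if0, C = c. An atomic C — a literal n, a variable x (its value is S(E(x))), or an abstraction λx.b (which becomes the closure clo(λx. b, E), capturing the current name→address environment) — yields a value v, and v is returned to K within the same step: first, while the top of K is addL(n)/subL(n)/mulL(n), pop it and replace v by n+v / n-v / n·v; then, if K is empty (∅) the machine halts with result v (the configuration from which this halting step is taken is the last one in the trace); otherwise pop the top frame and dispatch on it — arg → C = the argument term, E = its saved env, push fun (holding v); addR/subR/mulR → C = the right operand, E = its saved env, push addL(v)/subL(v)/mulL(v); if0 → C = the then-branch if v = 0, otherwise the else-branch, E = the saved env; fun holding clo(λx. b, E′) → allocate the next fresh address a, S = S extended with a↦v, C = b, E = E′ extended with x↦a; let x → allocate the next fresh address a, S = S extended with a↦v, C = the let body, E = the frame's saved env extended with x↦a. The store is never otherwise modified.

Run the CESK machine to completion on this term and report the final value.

t=0: ⟨C=((λq. q) (((λv. v) 7) * ((λx. ((λz. z) -4)) 4))); E=∅; S=∅; K=∅⟩
t=1: ⟨C=(λq. q); E=∅; S=∅; K=[arg]⟩
t=2: ⟨C=(((λv. v) 7) * ((λx. ((λz. z) -4)) 4)); E=∅; S=∅; K=[fun]⟩
t=3: ⟨C=((λv. v) 7); E=∅; S=∅; K=[mulR :: fun]⟩
t=4: ⟨C=(λv. v); E=∅; S=∅; K=[arg :: mulR :: fun]⟩
t=5: ⟨C=7; E=∅; S=∅; K=[fun :: mulR :: fun]⟩
t=6: ⟨C=v; E={v↦0}; S={0↦7}; K=[mulR :: fun]⟩
t=7: ⟨C=((λx. ((λz. z) -4)) 4); E=∅; S={0↦7}; K=[mulL(7) :: fun]⟩
t=8: ⟨C=(λx. ((λz. z) -4)); E=∅; S={0↦7}; K=[arg :: mulL(7) :: fun]⟩
t=9: ⟨C=4; E=∅; S={0↦7}; K=[fun :: mulL(7) :: fun]⟩
t=10: ⟨C=((λz. z) -4); E={x↦1}; S={0↦7, 1↦4}; K=[mulL(7) :: fun]⟩
t=11: ⟨C=(λz. z); E={x↦1}; S={0↦7, 1↦4}; K=[arg :: mulL(7) :: fun]⟩
t=12: ⟨C=-4; E={x↦1}; S={0↦7, 1↦4}; K=[fun :: mulL(7) :: fun]⟩
t=13: ⟨C=z; E={z↦2, x↦1}; S={0↦7, 1↦4, 2↦-4}; K=[mulL(7) :: fun]⟩
t=14: ⟨C=q; E={q↦3}; S={0↦7, 1↦4, 2↦-4, 3↦-28}; K=∅⟩
→ final value -28

Answer: -28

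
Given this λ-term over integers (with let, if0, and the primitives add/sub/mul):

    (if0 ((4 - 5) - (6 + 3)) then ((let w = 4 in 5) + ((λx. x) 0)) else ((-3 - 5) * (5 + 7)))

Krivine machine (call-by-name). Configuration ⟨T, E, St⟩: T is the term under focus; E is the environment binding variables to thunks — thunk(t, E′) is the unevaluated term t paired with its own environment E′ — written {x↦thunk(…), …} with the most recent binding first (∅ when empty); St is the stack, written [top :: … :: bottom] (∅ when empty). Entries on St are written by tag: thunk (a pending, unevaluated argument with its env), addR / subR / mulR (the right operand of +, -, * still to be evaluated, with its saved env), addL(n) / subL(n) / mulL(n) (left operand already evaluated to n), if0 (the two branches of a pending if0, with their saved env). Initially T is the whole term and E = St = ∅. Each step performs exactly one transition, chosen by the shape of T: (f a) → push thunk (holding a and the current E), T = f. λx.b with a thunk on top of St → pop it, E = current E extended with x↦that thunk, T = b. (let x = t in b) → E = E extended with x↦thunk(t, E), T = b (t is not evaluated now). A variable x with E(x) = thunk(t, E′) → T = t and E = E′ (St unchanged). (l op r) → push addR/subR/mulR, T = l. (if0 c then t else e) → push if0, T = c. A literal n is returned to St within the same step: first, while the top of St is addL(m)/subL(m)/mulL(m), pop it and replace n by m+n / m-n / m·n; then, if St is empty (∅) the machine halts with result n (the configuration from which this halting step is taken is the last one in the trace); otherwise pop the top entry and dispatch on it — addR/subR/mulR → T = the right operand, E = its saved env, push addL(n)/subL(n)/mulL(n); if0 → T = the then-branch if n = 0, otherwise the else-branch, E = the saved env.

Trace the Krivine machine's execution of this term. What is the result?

t=0: [T=(if0 ((4 - 5) - (6 + 3)) then ((let w = 4 in 5) + ((λx. x) 0)) else ((-3 - 5) * (5 + 7))) | E=∅ | St=∅]
t=1: [T=((4 - 5) - (6 + 3)) | E=∅ | St=[if0]]
t=2: [T=(4 - 5) | E=∅ | St=[subR :: if0]]
t=3: [T=4 | E=∅ | St=[subR :: subR :: if0]]
t=4: [T=5 | E=∅ | St=[subL(4) :: subR :: if0]]
t=5: [T=(6 + 3) | E=∅ | St=[subL(-1) :: if0]]
t=6: [T=6 | E=∅ | St=[addR :: subL(-1) :: if0]]
t=7: [T=3 | E=∅ | St=[addL(6) :: subL(-1) :: if0]]
t=8: [T=((-3 - 5) * (5 + 7)) | E=∅ | St=∅]
t=9: [T=(-3 - 5) | E=∅ | St=[mulR]]
t=10: [T=-3 | E=∅ | St=[subR :: mulR]]
t=11: [T=5 | E=∅ | St=[subL(-3) :: mulR]]
t=12: [T=(5 + 7) | E=∅ | St=[mulL(-8)]]
t=13: [T=5 | E=∅ | St=[addR :: mulL(-8)]]
t=14: [T=7 | E=∅ | St=[addL(5) :: mulL(-8)]]
→ final value -96

Answer: -96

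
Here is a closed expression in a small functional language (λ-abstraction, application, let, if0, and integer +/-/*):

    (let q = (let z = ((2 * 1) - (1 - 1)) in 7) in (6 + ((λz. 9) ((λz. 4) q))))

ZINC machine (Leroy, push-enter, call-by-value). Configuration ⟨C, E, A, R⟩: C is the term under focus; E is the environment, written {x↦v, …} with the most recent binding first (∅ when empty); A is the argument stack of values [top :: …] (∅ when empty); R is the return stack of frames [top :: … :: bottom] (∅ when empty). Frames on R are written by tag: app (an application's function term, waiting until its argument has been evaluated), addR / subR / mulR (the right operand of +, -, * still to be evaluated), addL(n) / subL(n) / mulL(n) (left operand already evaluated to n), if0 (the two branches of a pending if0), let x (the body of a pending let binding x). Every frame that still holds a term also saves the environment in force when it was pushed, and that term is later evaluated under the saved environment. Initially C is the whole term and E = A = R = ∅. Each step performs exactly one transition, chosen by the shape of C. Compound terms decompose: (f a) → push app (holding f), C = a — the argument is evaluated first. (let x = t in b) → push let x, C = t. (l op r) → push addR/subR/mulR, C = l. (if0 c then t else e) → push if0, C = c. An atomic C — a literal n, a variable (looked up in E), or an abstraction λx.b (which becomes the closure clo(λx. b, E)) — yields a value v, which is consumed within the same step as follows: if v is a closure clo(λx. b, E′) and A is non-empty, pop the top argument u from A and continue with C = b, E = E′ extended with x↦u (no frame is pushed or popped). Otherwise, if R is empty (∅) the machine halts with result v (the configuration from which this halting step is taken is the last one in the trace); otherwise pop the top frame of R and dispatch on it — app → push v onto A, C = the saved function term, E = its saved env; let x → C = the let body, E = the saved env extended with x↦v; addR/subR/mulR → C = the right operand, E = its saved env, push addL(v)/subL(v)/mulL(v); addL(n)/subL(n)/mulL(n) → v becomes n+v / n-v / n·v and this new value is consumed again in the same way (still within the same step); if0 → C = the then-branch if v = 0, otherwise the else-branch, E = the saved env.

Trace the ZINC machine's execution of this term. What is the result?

[0] [C=(let q = (let z = ((2 * 1) - (1 - 1)) in 7) in (6 + ((λz. 9) ((λz. 4) q)))) | E=∅ | A=∅ | R=∅]
[1] [C=(let z = ((2 * 1) - (1 - 1)) in 7) | E=∅ | A=∅ | R=[let q]]
[2] [C=((2 * 1) - (1 - 1)) | E=∅ | A=∅ | R=[let z :: let q]]
[3] [C=(2 * 1) | E=∅ | A=∅ | R=[subR :: let z :: let q]]
[4] [C=2 | E=∅ | A=∅ | R=[mulR :: subR :: let z :: let q]]
[5] [C=1 | E=∅ | A=∅ | R=[mulL(2) :: subR :: let z :: let q]]
[6] [C=(1 - 1) | E=∅ | A=∅ | R=[subL(2) :: let z :: let q]]
[7] [C=1 | E=∅ | A=∅ | R=[subR :: subL(2) :: let z :: let q]]
[8] [C=1 | E=∅ | A=∅ | R=[subL(1) :: subL(2) :: let z :: let q]]
[9] [C=7 | E={z↦2} | A=∅ | R=[let q]]
[10] [C=(6 + ((λz. 9) ((λz. 4) q))) | E={q↦7} | A=∅ | R=∅]
[11] [C=6 | E={q↦7} | A=∅ | R=[addR]]
[12] [C=((λz. 9) ((λz. 4) q)) | E={q↦7} | A=∅ | R=[addL(6)]]
[13] [C=((λz. 4) q) | E={q↦7} | A=∅ | R=[app :: addL(6)]]
[14] [C=q | E={q↦7} | A=∅ | R=[app :: app :: addL(6)]]
[15] [C=(λz. 4) | E={q↦7} | A=[7] | R=[app :: addL(6)]]
[16] [C=4 | E={z↦7, q↦7} | A=∅ | R=[app :: addL(6)]]
[17] [C=(λz. 9) | E={q↦7} | A=[4] | R=[addL(6)]]
[18] [C=9 | E={z↦4, q↦7} | A=∅ | R=[addL(6)]]
→ final value 15

Answer: 15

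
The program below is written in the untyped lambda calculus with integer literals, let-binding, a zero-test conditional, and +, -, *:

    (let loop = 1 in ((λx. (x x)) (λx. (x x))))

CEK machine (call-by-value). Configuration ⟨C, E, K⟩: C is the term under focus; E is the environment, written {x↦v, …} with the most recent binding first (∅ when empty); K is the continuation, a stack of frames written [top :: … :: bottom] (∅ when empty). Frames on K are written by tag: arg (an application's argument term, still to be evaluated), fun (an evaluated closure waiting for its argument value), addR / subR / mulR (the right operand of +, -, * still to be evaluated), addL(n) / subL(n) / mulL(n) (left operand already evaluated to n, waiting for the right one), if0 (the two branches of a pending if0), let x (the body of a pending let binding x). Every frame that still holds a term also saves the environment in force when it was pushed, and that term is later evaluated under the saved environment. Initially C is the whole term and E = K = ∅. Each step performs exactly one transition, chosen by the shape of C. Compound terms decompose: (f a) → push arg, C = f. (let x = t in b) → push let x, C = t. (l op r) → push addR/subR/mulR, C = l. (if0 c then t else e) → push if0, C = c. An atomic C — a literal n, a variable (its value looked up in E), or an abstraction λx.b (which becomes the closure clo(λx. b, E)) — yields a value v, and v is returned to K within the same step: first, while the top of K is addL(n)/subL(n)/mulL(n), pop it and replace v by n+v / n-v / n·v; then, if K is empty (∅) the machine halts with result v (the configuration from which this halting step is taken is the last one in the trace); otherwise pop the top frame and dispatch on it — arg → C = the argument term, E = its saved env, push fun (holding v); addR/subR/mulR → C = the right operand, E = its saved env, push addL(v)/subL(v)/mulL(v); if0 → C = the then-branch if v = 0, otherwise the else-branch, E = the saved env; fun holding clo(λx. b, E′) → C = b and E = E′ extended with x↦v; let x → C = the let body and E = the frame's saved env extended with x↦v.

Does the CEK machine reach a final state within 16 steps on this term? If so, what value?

step 0: ⟨C=(let loop = 1 in ((λx. (x x)) (λx. (x x)))); E=∅; K=∅⟩
step 1: ⟨C=1; E=∅; K=[let loop]⟩
step 2: ⟨C=((λx. (x x)) (λx. (x x))); E={loop↦1}; K=∅⟩
step 3: ⟨C=(λx. (x x)); E={loop↦1}; K=[arg]⟩
step 4: ⟨C=(λx. (x x)); E={loop↦1}; K=[fun]⟩
step 5: ⟨C=(x x); E={x↦clo(λx. (x x), {loop↦1}), loop↦1}; K=∅⟩
step 6: ⟨C=x; E={x↦clo(λx. (x x), {loop↦1}), loop↦1}; K=[arg]⟩
step 7: ⟨C=x; E={x↦clo(λx. (x x), {loop↦1}), loop↦1}; K=[fun]⟩
… configuration repeats with period 3 (steps 5–7 recur indefinitely) …

Answer: DIVERGES (no final state within 16 steps)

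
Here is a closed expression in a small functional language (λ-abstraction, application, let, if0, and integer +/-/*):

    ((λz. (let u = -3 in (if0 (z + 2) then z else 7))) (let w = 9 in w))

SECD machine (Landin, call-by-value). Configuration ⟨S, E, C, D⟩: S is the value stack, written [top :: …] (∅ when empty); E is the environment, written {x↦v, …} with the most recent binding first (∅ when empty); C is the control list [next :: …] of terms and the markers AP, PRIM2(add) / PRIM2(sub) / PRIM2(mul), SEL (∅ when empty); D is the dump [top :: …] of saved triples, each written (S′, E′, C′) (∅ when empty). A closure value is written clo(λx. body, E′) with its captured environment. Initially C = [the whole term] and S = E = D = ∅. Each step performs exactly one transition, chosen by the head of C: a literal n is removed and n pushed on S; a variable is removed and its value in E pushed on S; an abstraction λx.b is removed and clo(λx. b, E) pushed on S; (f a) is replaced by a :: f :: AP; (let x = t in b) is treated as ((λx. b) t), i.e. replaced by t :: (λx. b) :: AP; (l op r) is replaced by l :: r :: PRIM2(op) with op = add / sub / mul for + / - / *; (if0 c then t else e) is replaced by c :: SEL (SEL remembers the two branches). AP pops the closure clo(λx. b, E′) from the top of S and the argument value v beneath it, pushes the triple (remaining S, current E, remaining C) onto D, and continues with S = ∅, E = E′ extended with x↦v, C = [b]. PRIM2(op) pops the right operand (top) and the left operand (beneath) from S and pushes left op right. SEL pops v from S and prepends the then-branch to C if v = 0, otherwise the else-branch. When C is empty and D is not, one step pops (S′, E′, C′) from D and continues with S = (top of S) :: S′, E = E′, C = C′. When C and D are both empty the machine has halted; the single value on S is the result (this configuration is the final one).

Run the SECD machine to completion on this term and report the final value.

Answer: 7

Execution trace:
t=0: <S=∅, E=∅, C=[((λz. (let u = -3 in (if0 (z + 2) then z else 7))) (let w = 9 in w))], D=∅>
t=1: <S=∅, E=∅, C=[(let w = 9 in w) :: (λz. (let u = -3 in (if0 (z + 2) then z else 7))) :: AP], D=∅>
t=2: <S=∅, E=∅, C=[9 :: (λw. w) :: AP :: (λz. (let u = -3 in (if0 (z + 2) then z else 7))) :: AP], D=∅>
t=3: <S=[9], E=∅, C=[(λw. w) :: AP :: (λz. (let u = -3 in (if0 (z + 2) then z else 7))) :: AP], D=∅>
t=4: <S=[clo(λw. w, ∅) :: 9], E=∅, C=[AP :: (λz. (let u = -3 in (if0 (z + 2) then z else 7))) :: AP], D=∅>
t=5: <S=∅, E={w↦9}, C=[w], D=[(∅, ∅, [(λz. (let u = -3 in (if0 (z + 2) then z else 7))) :: AP])]>
t=6: <S=[9], E={w↦9}, C=∅, D=[(∅, ∅, [(λz. (let u = -3 in (if0 (z + 2) then z else 7))) :: AP])]>
t=7: <S=[9], E=∅, C=[(λz. (let u = -3 in (if0 (z + 2) then z else 7))) :: AP], D=∅>
t=8: <S=[clo(λz. (let u = -3 in (if0 (z + 2) then z else 7)), ∅) :: 9], E=∅, C=[AP], D=∅>
t=9: <S=∅, E={z↦9}, C=[(let u = -3 in (if0 (z + 2) then z else 7))], D=[(∅, ∅, ∅)]>
t=10: <S=∅, E={z↦9}, C=[-3 :: (λu. (if0 (z + 2) then z else 7)) :: AP], D=[(∅, ∅, ∅)]>
t=11: <S=[-3], E={z↦9}, C=[(λu. (if0 (z + 2) then z else 7)) :: AP], D=[(∅, ∅, ∅)]>
t=12: <S=[clo(λu. (if0 (z + 2) then z else 7), {z↦9}) :: -3], E={z↦9}, C=[AP], D=[(∅, ∅, ∅)]>
t=13: <S=∅, E={u↦-3, z↦9}, C=[(if0 (z + 2) then z else 7)], D=[(∅, {z↦9}, ∅) :: (∅, ∅, ∅)]>
t=14: <S=∅, E={u↦-3, z↦9}, C=[(z + 2) :: SEL], D=[(∅, {z↦9}, ∅) :: (∅, ∅, ∅)]>
t=15: <S=∅, E={u↦-3, z↦9}, C=[z :: 2 :: PRIM2(add) :: SEL], D=[(∅, {z↦9}, ∅) :: (∅, ∅, ∅)]>
t=16: <S=[9], E={u↦-3, z↦9}, C=[2 :: PRIM2(add) :: SEL], D=[(∅, {z↦9}, ∅) :: (∅, ∅, ∅)]>
t=17: <S=[2 :: 9], E={u↦-3, z↦9}, C=[PRIM2(add) :: SEL], D=[(∅, {z↦9}, ∅) :: (∅, ∅, ∅)]>
t=18: <S=[11], E={u↦-3, z↦9}, C=[SEL], D=[(∅, {z↦9}, ∅) :: (∅, ∅, ∅)]>
t=19: <S=∅, E={u↦-3, z↦9}, C=[7], D=[(∅, {z↦9}, ∅) :: (∅, ∅, ∅)]>
t=20: <S=[7], E={u↦-3, z↦9}, C=∅, D=[(∅, {z↦9}, ∅) :: (∅, ∅, ∅)]>
t=21: <S=[7], E={z↦9}, C=∅, D=[(∅, ∅, ∅)]>
t=22: <S=[7], E=∅, C=∅, D=∅>
→ final value 7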